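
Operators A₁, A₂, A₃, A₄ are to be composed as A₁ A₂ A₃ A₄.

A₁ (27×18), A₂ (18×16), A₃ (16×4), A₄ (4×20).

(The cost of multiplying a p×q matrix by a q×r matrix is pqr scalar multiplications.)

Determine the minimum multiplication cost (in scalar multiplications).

Adjacent pairs: A₁A₂ = 27·18·16 = 7776; A₂A₃ = 18·16·4 = 1152; A₃A₄ = 16·4·20 = 1280.
Length 3: A₁..A₃: k=1: 0+1152+27·18·4=3096; k=2: 7776+0+27·16·4=9504 → min 3096 | A₂..A₄: k=2: 0+1280+18·16·20=7040; k=3: 1152+0+18·4·20=2592 → min 2592.
Length 4: A₁..A₄: k=1: 0+2592+27·18·20=12312; k=2: 7776+1280+27·16·20=17696; k=3: 3096+0+27·4·20=5256 → min 5256.
Optimal order: ((A₁ (A₂ A₃)) A₄) with cost 5256.

5256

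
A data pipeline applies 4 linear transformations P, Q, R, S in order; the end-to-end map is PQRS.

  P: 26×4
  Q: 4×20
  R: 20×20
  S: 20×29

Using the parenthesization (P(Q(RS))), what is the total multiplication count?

(RS): 20×20 by 20×29 → 20×29, cost 20·20·29 = 11600
(Q(RS)): 4×20 by 20×29 → 4×29, cost 4·20·29 = 2320; cumulative 13920
(P(Q(RS))): 26×4 by 4×29 → 26×29, cost 26·4·29 = 3016; cumulative 16936
Total: 16936 scalar multiplications.

16936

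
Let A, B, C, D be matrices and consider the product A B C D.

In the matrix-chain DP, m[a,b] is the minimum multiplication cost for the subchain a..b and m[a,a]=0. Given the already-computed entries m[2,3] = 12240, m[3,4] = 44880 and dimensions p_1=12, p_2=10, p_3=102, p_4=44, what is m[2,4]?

m[2,4] = min over k∈[2,3] of m[2,k]+m[k+1,4]+p_{1}·p_k·p_{4}.
k=2: 0 + 44880 + 12·10·44 = 50160; k=3: 12240 + 0 + 12·102·44 = 66096.
Minimum: 50160 at k=2.

50160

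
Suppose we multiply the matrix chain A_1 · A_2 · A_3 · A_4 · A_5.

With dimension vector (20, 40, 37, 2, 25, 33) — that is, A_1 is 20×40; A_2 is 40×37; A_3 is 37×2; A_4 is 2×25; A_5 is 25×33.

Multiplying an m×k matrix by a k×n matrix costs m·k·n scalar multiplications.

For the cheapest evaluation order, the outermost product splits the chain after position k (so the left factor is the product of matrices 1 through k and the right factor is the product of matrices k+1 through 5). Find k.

Adjacent pairs: A_1A_2 = 20·40·37 = 29600; A_2A_3 = 40·37·2 = 2960; A_3A_4 = 37·2·25 = 1850; A_4A_5 = 2·25·33 = 1650.
Length 3: A_1..A_3: k=1: 0+2960+20·40·2=4560; k=2: 29600+0+20·37·2=31080 → min 4560 | A_2..A_4: k=2: 0+1850+40·37·25=38850; k=3: 2960+0+40·2·25=4960 → min 4960 | A_3..A_5: k=3: 0+1650+37·2·33=4092; k=4: 1850+0+37·25·33=32375 → min 4092.
Length 4: A_1..A_4: k=1: 0+4960+20·40·25=24960; k=2: 29600+1850+20·37·25=49950; k=3: 4560+0+20·2·25=5560 → min 5560 | A_2..A_5: k=2: 0+4092+40·37·33=52932; k=3: 2960+1650+40·2·33=7250; k=4: 4960+0+40·25·33=37960 → min 7250.
Top-level splits: k=1: (A_1..A_1)·(A_2..A_5) → 0+7250+20·40·33 = 33650; k=2: (A_1..A_2)·(A_3..A_5) → 29600+4092+20·37·33 = 58112; k=3: (A_1..A_3)·(A_4..A_5) → 4560+1650+20·2·33 = 7530; k=4: (A_1..A_4)·(A_5..A_5) → 5560+0+20·25·33 = 22060.
Best split is after A_3, i.e. k = 3.

3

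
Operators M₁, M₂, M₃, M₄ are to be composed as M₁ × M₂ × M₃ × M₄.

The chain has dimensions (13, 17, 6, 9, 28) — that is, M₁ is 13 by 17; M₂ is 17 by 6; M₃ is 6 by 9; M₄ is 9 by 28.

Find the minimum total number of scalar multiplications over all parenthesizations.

Adjacent pairs: M₁M₂ = 13·17·6 = 1326; M₂M₃ = 17·6·9 = 918; M₃M₄ = 6·9·28 = 1512.
Length 3: M₁..M₃: k=1: 0+918+13·17·9=2907; k=2: 1326+0+13·6·9=2028 → min 2028 | M₂..M₄: k=2: 0+1512+17·6·28=4368; k=3: 918+0+17·9·28=5202 → min 4368.
Length 4: M₁..M₄: k=1: 0+4368+13·17·28=10556; k=2: 1326+1512+13·6·28=5022; k=3: 2028+0+13·9·28=5304 → min 5022.
Optimal order: ((M₁ × M₂) × (M₃ × M₄)) with cost 5022.

5022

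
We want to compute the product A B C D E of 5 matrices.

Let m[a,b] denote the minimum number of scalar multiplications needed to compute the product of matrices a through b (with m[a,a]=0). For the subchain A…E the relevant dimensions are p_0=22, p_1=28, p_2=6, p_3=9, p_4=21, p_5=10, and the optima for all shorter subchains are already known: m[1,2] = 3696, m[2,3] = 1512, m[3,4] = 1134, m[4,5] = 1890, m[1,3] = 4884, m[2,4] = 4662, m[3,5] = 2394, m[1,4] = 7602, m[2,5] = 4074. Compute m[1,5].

7410

m[1,5] = min over k∈[1,4] of m[1,k]+m[k+1,5]+p_{0}·p_k·p_{5}.
k=1: 0 + 4074 + 22·28·10 = 10234; k=2: 3696 + 2394 + 22·6·10 = 7410; k=3: 4884 + 1890 + 22·9·10 = 8754; k=4: 7602 + 0 + 22·21·10 = 12222.
Minimum: 7410 at k=2.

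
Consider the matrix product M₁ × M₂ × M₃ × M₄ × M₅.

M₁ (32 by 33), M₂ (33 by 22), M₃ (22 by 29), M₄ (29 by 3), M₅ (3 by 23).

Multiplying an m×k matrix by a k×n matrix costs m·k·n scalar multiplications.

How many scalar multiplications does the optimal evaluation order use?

Adjacent pairs: M₁M₂ = 32·33·22 = 23232; M₂M₃ = 33·22·29 = 21054; M₃M₄ = 22·29·3 = 1914; M₄M₅ = 29·3·23 = 2001.
Length 3: M₁..M₃: k=1: 0+21054+32·33·29=51678; k=2: 23232+0+32·22·29=43648 → min 43648 | M₂..M₄: k=2: 0+1914+33·22·3=4092; k=3: 21054+0+33·29·3=23925 → min 4092 | M₃..M₅: k=3: 0+2001+22·29·23=16675; k=4: 1914+0+22·3·23=3432 → min 3432.
Length 4: M₁..M₄: k=1: 0+4092+32·33·3=7260; k=2: 23232+1914+32·22·3=27258; k=3: 43648+0+32·29·3=46432 → min 7260 | M₂..M₅: k=2: 0+3432+33·22·23=20130; k=3: 21054+2001+33·29·23=45066; k=4: 4092+0+33·3·23=6369 → min 6369.
Length 5: M₁..M₅: k=1: 0+6369+32·33·23=30657; k=2: 23232+3432+32·22·23=42856; k=3: 43648+2001+32·29·23=66993; k=4: 7260+0+32·3·23=9468 → min 9468.
Optimal order: ((M₁ × (M₂ × (M₃ × M₄))) × M₅) with cost 9468.

9468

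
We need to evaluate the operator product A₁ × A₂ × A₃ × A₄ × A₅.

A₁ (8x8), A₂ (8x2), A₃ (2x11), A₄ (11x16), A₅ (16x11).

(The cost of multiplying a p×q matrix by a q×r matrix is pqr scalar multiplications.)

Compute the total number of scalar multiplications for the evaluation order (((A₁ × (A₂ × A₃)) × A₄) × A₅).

(A₂ × A₃): 8×2 by 2×11 → 8×11, cost 8·2·11 = 176
(A₁ × (A₂ × A₃)): 8×8 by 8×11 → 8×11, cost 8·8·11 = 704; cumulative 880
((A₁ × (A₂ × A₃)) × A₄): 8×11 by 11×16 → 8×16, cost 8·11·16 = 1408; cumulative 2288
(((A₁ × (A₂ × A₃)) × A₄) × A₅): 8×16 by 16×11 → 8×11, cost 8·16·11 = 1408; cumulative 3696
Total: 3696 scalar multiplications.

3696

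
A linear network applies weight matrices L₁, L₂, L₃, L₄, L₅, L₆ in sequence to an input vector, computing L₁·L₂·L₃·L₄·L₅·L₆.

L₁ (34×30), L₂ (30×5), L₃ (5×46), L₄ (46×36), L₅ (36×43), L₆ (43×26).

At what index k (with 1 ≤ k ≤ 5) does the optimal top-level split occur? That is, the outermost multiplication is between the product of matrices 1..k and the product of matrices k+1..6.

Adjacent pairs: L₁L₂ = 34·30·5 = 5100; L₂L₃ = 30·5·46 = 6900; L₃L₄ = 5·46·36 = 8280; L₄L₅ = 46·36·43 = 71208; L₅L₆ = 36·43·26 = 40248.
Length 3: L₁..L₃: k=1: 0+6900+34·30·46=53820; k=2: 5100+0+34·5·46=12920 → min 12920 | L₂..L₄: k=2: 0+8280+30·5·36=13680; k=3: 6900+0+30·46·36=56580 → min 13680 | L₃..L₅: k=3: 0+71208+5·46·43=81098; k=4: 8280+0+5·36·43=16020 → min 16020 | L₄..L₆: k=4: 0+40248+46·36·26=83304; k=5: 71208+0+46·43·26=122636 → min 83304.
Length 4: L₁..L₄: k=1: 0+13680+34·30·36=50400; k=2: 5100+8280+34·5·36=19500; k=3: 12920+0+34·46·36=69224 → min 19500 | L₂..L₅: k=2: 0+16020+30·5·43=22470; k=3: 6900+71208+30·46·43=137448; k=4: 13680+0+30·36·43=60120 → min 22470 | L₃..L₆: k=3: 0+83304+5·46·26=89284; k=4: 8280+40248+5·36·26=53208; k=5: 16020+0+5·43·26=21610 → min 21610.
Length 5: L₁..L₅: k=1: 0+22470+34·30·43=66330; k=2: 5100+16020+34·5·43=28430; k=3: 12920+71208+34·46·43=151380; k=4: 19500+0+34·36·43=72132 → min 28430 | L₂..L₆: k=2: 0+21610+30·5·26=25510; k=3: 6900+83304+30·46·26=126084; k=4: 13680+40248+30·36·26=82008; k=5: 22470+0+30·43·26=56010 → min 25510.
Top-level splits: k=1: (L₁..L₁)·(L₂..L₆) → 0+25510+34·30·26 = 52030; k=2: (L₁..L₂)·(L₃..L₆) → 5100+21610+34·5·26 = 31130; k=3: (L₁..L₃)·(L₄..L₆) → 12920+83304+34·46·26 = 136888; k=4: (L₁..L₄)·(L₅..L₆) → 19500+40248+34·36·26 = 91572; k=5: (L₁..L₅)·(L₆..L₆) → 28430+0+34·43·26 = 66442.
Best split is after L₂, i.e. k = 2.

2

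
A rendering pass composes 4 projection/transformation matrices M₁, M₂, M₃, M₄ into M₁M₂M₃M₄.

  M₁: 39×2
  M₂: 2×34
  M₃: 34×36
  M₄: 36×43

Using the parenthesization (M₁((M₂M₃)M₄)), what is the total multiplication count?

8898

(M₂M₃): 2×34 by 34×36 → 2×36, cost 2·34·36 = 2448
((M₂M₃)M₄): 2×36 by 36×43 → 2×43, cost 2·36·43 = 3096; cumulative 5544
(M₁((M₂M₃)M₄)): 39×2 by 2×43 → 39×43, cost 39·2·43 = 3354; cumulative 8898
Total: 8898 scalar multiplications.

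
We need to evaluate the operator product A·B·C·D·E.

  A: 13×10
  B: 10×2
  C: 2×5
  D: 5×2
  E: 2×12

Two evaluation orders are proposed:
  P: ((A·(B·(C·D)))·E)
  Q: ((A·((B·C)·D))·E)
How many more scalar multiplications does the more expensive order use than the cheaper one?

140

Order P = ((A·(B·(C·D)))·E): (C·D): 2×5 by 5×2 → 2×2, cost 2·5·2 = 20; (B·(C·D)): 10×2 by 2×2 → 10×2, cost 10·2·2 = 40; cumulative 60; (A·(B·(C·D))): 13×10 by 10×2 → 13×2, cost 13·10·2 = 260; cumulative 320; ((A·(B·(C·D)))·E): 13×2 by 2×12 → 13×12, cost 13·2·12 = 312; cumulative 632. Total 632.
Order Q = ((A·((B·C)·D))·E): (B·C): 10×2 by 2×5 → 10×5, cost 10·2·5 = 100; ((B·C)·D): 10×5 by 5×2 → 10×2, cost 10·5·2 = 100; cumulative 200; (A·((B·C)·D)): 13×10 by 10×2 → 13×2, cost 13·10·2 = 260; cumulative 460; ((A·((B·C)·D))·E): 13×2 by 2×12 → 13×12, cost 13·2·12 = 312; cumulative 772. Total 772.
Difference: |632 − 772| = 140.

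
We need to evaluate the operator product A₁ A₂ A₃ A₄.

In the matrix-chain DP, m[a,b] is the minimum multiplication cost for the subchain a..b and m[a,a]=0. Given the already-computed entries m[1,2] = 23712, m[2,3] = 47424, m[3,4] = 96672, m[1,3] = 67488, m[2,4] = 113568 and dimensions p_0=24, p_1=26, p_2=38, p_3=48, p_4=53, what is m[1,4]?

128544

m[1,4] = min over k∈[1,3] of m[1,k]+m[k+1,4]+p_{0}·p_k·p_{4}.
k=1: 0 + 113568 + 24·26·53 = 146640; k=2: 23712 + 96672 + 24·38·53 = 168720; k=3: 67488 + 0 + 24·48·53 = 128544.
Minimum: 128544 at k=3.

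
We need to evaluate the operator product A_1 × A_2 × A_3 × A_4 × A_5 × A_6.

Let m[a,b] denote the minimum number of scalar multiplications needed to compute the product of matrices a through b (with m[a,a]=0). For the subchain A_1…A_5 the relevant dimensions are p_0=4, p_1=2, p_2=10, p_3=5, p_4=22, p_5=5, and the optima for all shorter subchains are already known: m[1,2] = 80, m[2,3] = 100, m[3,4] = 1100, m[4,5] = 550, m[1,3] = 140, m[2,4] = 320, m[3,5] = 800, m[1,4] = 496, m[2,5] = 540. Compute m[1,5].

580

m[1,5] = min over k∈[1,4] of m[1,k]+m[k+1,5]+p_{0}·p_k·p_{5}.
k=1: 0 + 540 + 4·2·5 = 580; k=2: 80 + 800 + 4·10·5 = 1080; k=3: 140 + 550 + 4·5·5 = 790; k=4: 496 + 0 + 4·22·5 = 936.
Minimum: 580 at k=1.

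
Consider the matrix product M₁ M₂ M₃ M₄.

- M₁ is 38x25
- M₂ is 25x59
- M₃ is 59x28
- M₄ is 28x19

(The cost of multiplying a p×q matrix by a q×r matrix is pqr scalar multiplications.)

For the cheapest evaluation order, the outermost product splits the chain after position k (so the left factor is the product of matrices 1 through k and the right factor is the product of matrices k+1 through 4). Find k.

1

Adjacent pairs: M₁M₂ = 38·25·59 = 56050; M₂M₃ = 25·59·28 = 41300; M₃M₄ = 59·28·19 = 31388.
Length 3: M₁..M₃: k=1: 0+41300+38·25·28=67900; k=2: 56050+0+38·59·28=118826 → min 67900 | M₂..M₄: k=2: 0+31388+25·59·19=59413; k=3: 41300+0+25·28·19=54600 → min 54600.
Top-level splits: k=1: (M₁..M₁)·(M₂..M₄) → 0+54600+38·25·19 = 72650; k=2: (M₁..M₂)·(M₃..M₄) → 56050+31388+38·59·19 = 130036; k=3: (M₁..M₃)·(M₄..M₄) → 67900+0+38·28·19 = 88116.
Best split is after M₁, i.e. k = 1.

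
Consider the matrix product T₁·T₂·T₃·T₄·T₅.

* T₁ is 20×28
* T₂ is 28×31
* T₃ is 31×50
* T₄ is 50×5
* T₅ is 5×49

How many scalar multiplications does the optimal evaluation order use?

19790

Adjacent pairs: T₁T₂ = 20·28·31 = 17360; T₂T₃ = 28·31·50 = 43400; T₃T₄ = 31·50·5 = 7750; T₄T₅ = 50·5·49 = 12250.
Length 3: T₁..T₃: k=1: 0+43400+20·28·50=71400; k=2: 17360+0+20·31·50=48360 → min 48360 | T₂..T₄: k=2: 0+7750+28·31·5=12090; k=3: 43400+0+28·50·5=50400 → min 12090 | T₃..T₅: k=3: 0+12250+31·50·49=88200; k=4: 7750+0+31·5·49=15345 → min 15345.
Length 4: T₁..T₄: k=1: 0+12090+20·28·5=14890; k=2: 17360+7750+20·31·5=28210; k=3: 48360+0+20·50·5=53360 → min 14890 | T₂..T₅: k=2: 0+15345+28·31·49=57877; k=3: 43400+12250+28·50·49=124250; k=4: 12090+0+28·5·49=18950 → min 18950.
Length 5: T₁..T₅: k=1: 0+18950+20·28·49=46390; k=2: 17360+15345+20·31·49=63085; k=3: 48360+12250+20·50·49=109610; k=4: 14890+0+20·5·49=19790 → min 19790.
Optimal order: ((T₁·(T₂·(T₃·T₄)))·T₅) with cost 19790.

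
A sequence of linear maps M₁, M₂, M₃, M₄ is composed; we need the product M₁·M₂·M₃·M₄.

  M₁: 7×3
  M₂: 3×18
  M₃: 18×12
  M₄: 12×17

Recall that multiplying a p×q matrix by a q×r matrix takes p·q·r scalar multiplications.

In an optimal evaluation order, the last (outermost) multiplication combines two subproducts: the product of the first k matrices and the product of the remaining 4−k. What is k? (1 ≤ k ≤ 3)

1

Adjacent pairs: M₁M₂ = 7·3·18 = 378; M₂M₃ = 3·18·12 = 648; M₃M₄ = 18·12·17 = 3672.
Length 3: M₁..M₃: k=1: 0+648+7·3·12=900; k=2: 378+0+7·18·12=1890 → min 900 | M₂..M₄: k=2: 0+3672+3·18·17=4590; k=3: 648+0+3·12·17=1260 → min 1260.
Top-level splits: k=1: (M₁..M₁)·(M₂..M₄) → 0+1260+7·3·17 = 1617; k=2: (M₁..M₂)·(M₃..M₄) → 378+3672+7·18·17 = 6192; k=3: (M₁..M₃)·(M₄..M₄) → 900+0+7·12·17 = 2328.
Best split is after M₁, i.e. k = 1.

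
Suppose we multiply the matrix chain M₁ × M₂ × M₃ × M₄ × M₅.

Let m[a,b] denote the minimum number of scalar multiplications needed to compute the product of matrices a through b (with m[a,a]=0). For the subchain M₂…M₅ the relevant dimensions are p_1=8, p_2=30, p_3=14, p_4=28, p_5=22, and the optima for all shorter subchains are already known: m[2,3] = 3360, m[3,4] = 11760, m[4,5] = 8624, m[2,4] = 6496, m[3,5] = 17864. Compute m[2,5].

m[2,5] = min over k∈[2,4] of m[2,k]+m[k+1,5]+p_{1}·p_k·p_{5}.
k=2: 0 + 17864 + 8·30·22 = 23144; k=3: 3360 + 8624 + 8·14·22 = 14448; k=4: 6496 + 0 + 8·28·22 = 11424.
Minimum: 11424 at k=4.

11424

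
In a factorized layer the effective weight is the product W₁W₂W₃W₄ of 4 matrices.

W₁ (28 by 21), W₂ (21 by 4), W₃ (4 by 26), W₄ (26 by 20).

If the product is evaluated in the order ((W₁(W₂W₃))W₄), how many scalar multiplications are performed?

32032

(W₂W₃): 21×4 by 4×26 → 21×26, cost 21·4·26 = 2184
(W₁(W₂W₃)): 28×21 by 21×26 → 28×26, cost 28·21·26 = 15288; cumulative 17472
((W₁(W₂W₃))W₄): 28×26 by 26×20 → 28×20, cost 28·26·20 = 14560; cumulative 32032
Total: 32032 scalar multiplications.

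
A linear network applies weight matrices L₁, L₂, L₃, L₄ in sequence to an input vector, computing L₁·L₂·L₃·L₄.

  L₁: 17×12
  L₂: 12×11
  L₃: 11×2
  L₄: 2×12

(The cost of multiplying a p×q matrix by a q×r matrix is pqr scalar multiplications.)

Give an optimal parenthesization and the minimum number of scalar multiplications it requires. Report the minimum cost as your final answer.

Adjacent pairs: L₁L₂ = 17·12·11 = 2244; L₂L₃ = 12·11·2 = 264; L₃L₄ = 11·2·12 = 264.
Length 3: L₁..L₃: k=1: 0+264+17·12·2=672; k=2: 2244+0+17·11·2=2618 → min 672 | L₂..L₄: k=2: 0+264+12·11·12=1848; k=3: 264+0+12·2·12=552 → min 552.
Length 4: L₁..L₄: k=1: 0+552+17·12·12=3000; k=2: 2244+264+17·11·12=4752; k=3: 672+0+17·2·12=1080 → min 1080.
Optimal parenthesization: ((L₁·(L₂·L₃))·L₄) with cost 1080.

1080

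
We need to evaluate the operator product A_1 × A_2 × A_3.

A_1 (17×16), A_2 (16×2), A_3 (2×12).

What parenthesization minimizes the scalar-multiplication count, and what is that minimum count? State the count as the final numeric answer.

952

(A_1 × (A_2 × A_3)): cost 3648.
((A_1 × A_2) × A_3): cost 952.
Optimal: ((A_1 × A_2) × A_3) with cost 952.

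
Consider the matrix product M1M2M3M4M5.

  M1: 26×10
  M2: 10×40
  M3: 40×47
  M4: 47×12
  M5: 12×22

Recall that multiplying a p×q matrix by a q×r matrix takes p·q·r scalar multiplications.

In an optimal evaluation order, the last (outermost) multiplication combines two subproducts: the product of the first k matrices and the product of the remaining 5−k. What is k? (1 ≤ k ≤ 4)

Adjacent pairs: M1M2 = 26·10·40 = 10400; M2M3 = 10·40·47 = 18800; M3M4 = 40·47·12 = 22560; M4M5 = 47·12·22 = 12408.
Length 3: M1..M3: k=1: 0+18800+26·10·47=31020; k=2: 10400+0+26·40·47=59280 → min 31020 | M2..M4: k=2: 0+22560+10·40·12=27360; k=3: 18800+0+10·47·12=24440 → min 24440 | M3..M5: k=3: 0+12408+40·47·22=53768; k=4: 22560+0+40·12·22=33120 → min 33120.
Length 4: M1..M4: k=1: 0+24440+26·10·12=27560; k=2: 10400+22560+26·40·12=45440; k=3: 31020+0+26·47·12=45684 → min 27560 | M2..M5: k=2: 0+33120+10·40·22=41920; k=3: 18800+12408+10·47·22=41548; k=4: 24440+0+10·12·22=27080 → min 27080.
Top-level splits: k=1: (M1..M1)·(M2..M5) → 0+27080+26·10·22 = 32800; k=2: (M1..M2)·(M3..M5) → 10400+33120+26·40·22 = 66400; k=3: (M1..M3)·(M4..M5) → 31020+12408+26·47·22 = 70312; k=4: (M1..M4)·(M5..M5) → 27560+0+26·12·22 = 34424.
Best split is after M1, i.e. k = 1.

1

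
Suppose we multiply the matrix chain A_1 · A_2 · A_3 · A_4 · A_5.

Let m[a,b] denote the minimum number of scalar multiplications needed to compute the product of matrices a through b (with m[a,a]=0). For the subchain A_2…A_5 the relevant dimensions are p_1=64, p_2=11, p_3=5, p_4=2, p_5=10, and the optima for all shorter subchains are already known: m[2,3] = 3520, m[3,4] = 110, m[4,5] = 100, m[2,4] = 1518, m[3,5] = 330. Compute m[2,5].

2798

m[2,5] = min over k∈[2,4] of m[2,k]+m[k+1,5]+p_{1}·p_k·p_{5}.
k=2: 0 + 330 + 64·11·10 = 7370; k=3: 3520 + 100 + 64·5·10 = 6820; k=4: 1518 + 0 + 64·2·10 = 2798.
Minimum: 2798 at k=4.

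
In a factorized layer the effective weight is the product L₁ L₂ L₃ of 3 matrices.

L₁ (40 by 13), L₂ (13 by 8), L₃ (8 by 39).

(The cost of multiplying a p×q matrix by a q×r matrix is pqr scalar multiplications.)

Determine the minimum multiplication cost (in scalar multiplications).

16640

Order (L₁ (L₂ L₃)): (L₂ L₃): 13×8 by 8×39 → 13×39, cost 13·8·39 = 4056; (L₁ (L₂ L₃)): 40×13 by 13×39 → 40×39, cost 40·13·39 = 20280; cumulative 24336. Total 24336.
Order ((L₁ L₂) L₃): (L₁ L₂): 40×13 by 13×8 → 40×8, cost 40·13·8 = 4160; ((L₁ L₂) L₃): 40×8 by 8×39 → 40×39, cost 40·8·39 = 12480; cumulative 16640. Total 16640.
Minimum: 16640.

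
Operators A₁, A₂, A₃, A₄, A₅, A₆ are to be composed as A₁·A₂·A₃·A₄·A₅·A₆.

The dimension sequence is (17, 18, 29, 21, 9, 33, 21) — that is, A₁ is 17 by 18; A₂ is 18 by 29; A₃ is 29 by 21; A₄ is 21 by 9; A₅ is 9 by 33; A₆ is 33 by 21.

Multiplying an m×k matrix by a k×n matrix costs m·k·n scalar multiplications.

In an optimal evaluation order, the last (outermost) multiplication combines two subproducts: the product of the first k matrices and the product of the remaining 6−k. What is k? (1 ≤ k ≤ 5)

4

Adjacent pairs: A₁A₂ = 17·18·29 = 8874; A₂A₃ = 18·29·21 = 10962; A₃A₄ = 29·21·9 = 5481; A₄A₅ = 21·9·33 = 6237; A₅A₆ = 9·33·21 = 6237.
Length 3: A₁..A₃: k=1: 0+10962+17·18·21=17388; k=2: 8874+0+17·29·21=19227 → min 17388 | A₂..A₄: k=2: 0+5481+18·29·9=10179; k=3: 10962+0+18·21·9=14364 → min 10179 | A₃..A₅: k=3: 0+6237+29·21·33=26334; k=4: 5481+0+29·9·33=14094 → min 14094 | A₄..A₆: k=4: 0+6237+21·9·21=10206; k=5: 6237+0+21·33·21=20790 → min 10206.
Length 4: A₁..A₄: k=1: 0+10179+17·18·9=12933; k=2: 8874+5481+17·29·9=18792; k=3: 17388+0+17·21·9=20601 → min 12933 | A₂..A₅: k=2: 0+14094+18·29·33=31320; k=3: 10962+6237+18·21·33=29673; k=4: 10179+0+18·9·33=15525 → min 15525 | A₃..A₆: k=3: 0+10206+29·21·21=22995; k=4: 5481+6237+29·9·21=17199; k=5: 14094+0+29·33·21=34191 → min 17199.
Length 5: A₁..A₅: k=1: 0+15525+17·18·33=25623; k=2: 8874+14094+17·29·33=39237; k=3: 17388+6237+17·21·33=35406; k=4: 12933+0+17·9·33=17982 → min 17982 | A₂..A₆: k=2: 0+17199+18·29·21=28161; k=3: 10962+10206+18·21·21=29106; k=4: 10179+6237+18·9·21=19818; k=5: 15525+0+18·33·21=27999 → min 19818.
Top-level splits: k=1: (A₁..A₁)·(A₂..A₆) → 0+19818+17·18·21 = 26244; k=2: (A₁..A₂)·(A₃..A₆) → 8874+17199+17·29·21 = 36426; k=3: (A₁..A₃)·(A₄..A₆) → 17388+10206+17·21·21 = 35091; k=4: (A₁..A₄)·(A₅..A₆) → 12933+6237+17·9·21 = 22383; k=5: (A₁..A₅)·(A₆..A₆) → 17982+0+17·33·21 = 29763.
Best split is after A₄, i.e. k = 4.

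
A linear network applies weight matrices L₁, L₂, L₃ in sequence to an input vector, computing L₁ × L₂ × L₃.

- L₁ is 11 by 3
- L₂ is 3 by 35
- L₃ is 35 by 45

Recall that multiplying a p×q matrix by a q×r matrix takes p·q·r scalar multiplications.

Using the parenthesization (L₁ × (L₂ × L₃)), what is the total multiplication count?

(L₂ × L₃): 3×35 by 35×45 → 3×45, cost 3·35·45 = 4725
(L₁ × (L₂ × L₃)): 11×3 by 3×45 → 11×45, cost 11·3·45 = 1485; cumulative 6210
Total: 6210 scalar multiplications.

6210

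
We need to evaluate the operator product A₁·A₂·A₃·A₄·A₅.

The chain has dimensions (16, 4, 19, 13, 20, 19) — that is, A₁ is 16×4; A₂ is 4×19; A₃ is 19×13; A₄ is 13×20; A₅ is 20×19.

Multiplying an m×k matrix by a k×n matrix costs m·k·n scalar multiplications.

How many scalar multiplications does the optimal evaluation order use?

Adjacent pairs: A₁A₂ = 16·4·19 = 1216; A₂A₃ = 4·19·13 = 988; A₃A₄ = 19·13·20 = 4940; A₄A₅ = 13·20·19 = 4940.
Length 3: A₁..A₃: k=1: 0+988+16·4·13=1820; k=2: 1216+0+16·19·13=5168 → min 1820 | A₂..A₄: k=2: 0+4940+4·19·20=6460; k=3: 988+0+4·13·20=2028 → min 2028 | A₃..A₅: k=3: 0+4940+19·13·19=9633; k=4: 4940+0+19·20·19=12160 → min 9633.
Length 4: A₁..A₄: k=1: 0+2028+16·4·20=3308; k=2: 1216+4940+16·19·20=12236; k=3: 1820+0+16·13·20=5980 → min 3308 | A₂..A₅: k=2: 0+9633+4·19·19=11077; k=3: 988+4940+4·13·19=6916; k=4: 2028+0+4·20·19=3548 → min 3548.
Length 5: A₁..A₅: k=1: 0+3548+16·4·19=4764; k=2: 1216+9633+16·19·19=16625; k=3: 1820+4940+16·13·19=10712; k=4: 3308+0+16·20·19=9388 → min 4764.
Optimal order: (A₁·(((A₂·A₃)·A₄)·A₅)) with cost 4764.

4764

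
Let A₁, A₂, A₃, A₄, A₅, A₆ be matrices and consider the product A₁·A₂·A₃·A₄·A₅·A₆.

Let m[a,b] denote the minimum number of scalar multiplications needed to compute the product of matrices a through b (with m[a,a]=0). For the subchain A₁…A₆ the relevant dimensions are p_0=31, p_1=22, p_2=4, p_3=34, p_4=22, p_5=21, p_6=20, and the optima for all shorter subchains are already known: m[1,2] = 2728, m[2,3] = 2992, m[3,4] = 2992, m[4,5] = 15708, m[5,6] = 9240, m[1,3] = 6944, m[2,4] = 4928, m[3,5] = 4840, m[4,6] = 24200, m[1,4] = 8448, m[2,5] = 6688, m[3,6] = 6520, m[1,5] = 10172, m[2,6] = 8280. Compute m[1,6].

11728

m[1,6] = min over k∈[1,5] of m[1,k]+m[k+1,6]+p_{0}·p_k·p_{6}.
k=1: 0 + 8280 + 31·22·20 = 21920; k=2: 2728 + 6520 + 31·4·20 = 11728; k=3: 6944 + 24200 + 31·34·20 = 52224; k=4: 8448 + 9240 + 31·22·20 = 31328; k=5: 10172 + 0 + 31·21·20 = 23192.
Minimum: 11728 at k=2.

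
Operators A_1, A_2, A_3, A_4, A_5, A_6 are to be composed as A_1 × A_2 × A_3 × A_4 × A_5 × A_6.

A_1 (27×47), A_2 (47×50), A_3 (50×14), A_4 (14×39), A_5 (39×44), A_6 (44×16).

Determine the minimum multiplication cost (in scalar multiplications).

90594

Adjacent pairs: A_1A_2 = 27·47·50 = 63450; A_2A_3 = 47·50·14 = 32900; A_3A_4 = 50·14·39 = 27300; A_4A_5 = 14·39·44 = 24024; A_5A_6 = 39·44·16 = 27456.
Length 3: A_1..A_3: k=1: 0+32900+27·47·14=50666; k=2: 63450+0+27·50·14=82350 → min 50666 | A_2..A_4: k=2: 0+27300+47·50·39=118950; k=3: 32900+0+47·14·39=58562 → min 58562 | A_3..A_5: k=3: 0+24024+50·14·44=54824; k=4: 27300+0+50·39·44=113100 → min 54824 | A_4..A_6: k=4: 0+27456+14·39·16=36192; k=5: 24024+0+14·44·16=33880 → min 33880.
Length 4: A_1..A_4: k=1: 0+58562+27·47·39=108053; k=2: 63450+27300+27·50·39=143400; k=3: 50666+0+27·14·39=65408 → min 65408 | A_2..A_5: k=2: 0+54824+47·50·44=158224; k=3: 32900+24024+47·14·44=85876; k=4: 58562+0+47·39·44=139214 → min 85876 | A_3..A_6: k=3: 0+33880+50·14·16=45080; k=4: 27300+27456+50·39·16=85956; k=5: 54824+0+50·44·16=90024 → min 45080.
Length 5: A_1..A_5: k=1: 0+85876+27·47·44=141712; k=2: 63450+54824+27·50·44=177674; k=3: 50666+24024+27·14·44=91322; k=4: 65408+0+27·39·44=111740 → min 91322 | A_2..A_6: k=2: 0+45080+47·50·16=82680; k=3: 32900+33880+47·14·16=77308; k=4: 58562+27456+47·39·16=115346; k=5: 85876+0+47·44·16=118964 → min 77308.
Length 6: A_1..A_6: k=1: 0+77308+27·47·16=97612; k=2: 63450+45080+27·50·16=130130; k=3: 50666+33880+27·14·16=90594; k=4: 65408+27456+27·39·16=109712; k=5: 91322+0+27·44·16=110330 → min 90594.
Optimal order: ((A_1 × (A_2 × A_3)) × ((A_4 × A_5) × A_6)) with cost 90594.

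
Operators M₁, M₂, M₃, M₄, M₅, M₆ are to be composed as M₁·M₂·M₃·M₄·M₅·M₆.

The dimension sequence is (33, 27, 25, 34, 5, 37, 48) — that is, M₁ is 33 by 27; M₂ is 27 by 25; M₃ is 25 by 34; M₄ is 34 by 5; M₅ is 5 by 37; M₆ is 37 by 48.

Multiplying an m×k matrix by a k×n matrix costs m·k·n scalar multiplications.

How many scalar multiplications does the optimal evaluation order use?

Adjacent pairs: M₁M₂ = 33·27·25 = 22275; M₂M₃ = 27·25·34 = 22950; M₃M₄ = 25·34·5 = 4250; M₄M₅ = 34·5·37 = 6290; M₅M₆ = 5·37·48 = 8880.
Length 3: M₁..M₃: k=1: 0+22950+33·27·34=53244; k=2: 22275+0+33·25·34=50325 → min 50325 | M₂..M₄: k=2: 0+4250+27·25·5=7625; k=3: 22950+0+27·34·5=27540 → min 7625 | M₃..M₅: k=3: 0+6290+25·34·37=37740; k=4: 4250+0+25·5·37=8875 → min 8875 | M₄..M₆: k=4: 0+8880+34·5·48=17040; k=5: 6290+0+34·37·48=66674 → min 17040.
Length 4: M₁..M₄: k=1: 0+7625+33·27·5=12080; k=2: 22275+4250+33·25·5=30650; k=3: 50325+0+33·34·5=55935 → min 12080 | M₂..M₅: k=2: 0+8875+27·25·37=33850; k=3: 22950+6290+27·34·37=63206; k=4: 7625+0+27·5·37=12620 → min 12620 | M₃..M₆: k=3: 0+17040+25·34·48=57840; k=4: 4250+8880+25·5·48=19130; k=5: 8875+0+25·37·48=53275 → min 19130.
Length 5: M₁..M₅: k=1: 0+12620+33·27·37=45587; k=2: 22275+8875+33·25·37=61675; k=3: 50325+6290+33·34·37=98129; k=4: 12080+0+33·5·37=18185 → min 18185 | M₂..M₆: k=2: 0+19130+27·25·48=51530; k=3: 22950+17040+27·34·48=84054; k=4: 7625+8880+27·5·48=22985; k=5: 12620+0+27·37·48=60572 → min 22985.
Length 6: M₁..M₆: k=1: 0+22985+33·27·48=65753; k=2: 22275+19130+33·25·48=81005; k=3: 50325+17040+33·34·48=121221; k=4: 12080+8880+33·5·48=28880; k=5: 18185+0+33·37·48=76793 → min 28880.
Optimal order: ((M₁·(M₂·(M₃·M₄)))·(M₅·M₆)) with cost 28880.

28880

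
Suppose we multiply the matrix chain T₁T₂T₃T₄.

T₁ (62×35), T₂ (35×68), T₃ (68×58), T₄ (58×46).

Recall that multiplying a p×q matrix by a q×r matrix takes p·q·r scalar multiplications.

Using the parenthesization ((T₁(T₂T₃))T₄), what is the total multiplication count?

429316

(T₂T₃): 35×68 by 68×58 → 35×58, cost 35·68·58 = 138040
(T₁(T₂T₃)): 62×35 by 35×58 → 62×58, cost 62·35·58 = 125860; cumulative 263900
((T₁(T₂T₃))T₄): 62×58 by 58×46 → 62×46, cost 62·58·46 = 165416; cumulative 429316
Total: 429316 scalar multiplications.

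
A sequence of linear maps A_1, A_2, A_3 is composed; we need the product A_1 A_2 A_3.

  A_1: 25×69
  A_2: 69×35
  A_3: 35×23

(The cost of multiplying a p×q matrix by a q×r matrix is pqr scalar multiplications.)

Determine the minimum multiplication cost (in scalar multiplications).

Order (A_1 (A_2 A_3)): (A_2 A_3): 69×35 by 35×23 → 69×23, cost 69·35·23 = 55545; (A_1 (A_2 A_3)): 25×69 by 69×23 → 25×23, cost 25·69·23 = 39675; cumulative 95220. Total 95220.
Order ((A_1 A_2) A_3): (A_1 A_2): 25×69 by 69×35 → 25×35, cost 25·69·35 = 60375; ((A_1 A_2) A_3): 25×35 by 35×23 → 25×23, cost 25·35·23 = 20125; cumulative 80500. Total 80500.
Minimum: 80500.

80500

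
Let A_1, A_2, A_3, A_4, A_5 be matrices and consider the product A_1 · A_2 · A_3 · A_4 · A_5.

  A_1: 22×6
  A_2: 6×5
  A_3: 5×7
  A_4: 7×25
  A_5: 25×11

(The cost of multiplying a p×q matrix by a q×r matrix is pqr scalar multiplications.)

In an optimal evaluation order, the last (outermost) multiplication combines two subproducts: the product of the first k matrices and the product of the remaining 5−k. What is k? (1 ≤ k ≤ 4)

Adjacent pairs: A_1A_2 = 22·6·5 = 660; A_2A_3 = 6·5·7 = 210; A_3A_4 = 5·7·25 = 875; A_4A_5 = 7·25·11 = 1925.
Length 3: A_1..A_3: k=1: 0+210+22·6·7=1134; k=2: 660+0+22·5·7=1430 → min 1134 | A_2..A_4: k=2: 0+875+6·5·25=1625; k=3: 210+0+6·7·25=1260 → min 1260 | A_3..A_5: k=3: 0+1925+5·7·11=2310; k=4: 875+0+5·25·11=2250 → min 2250.
Length 4: A_1..A_4: k=1: 0+1260+22·6·25=4560; k=2: 660+875+22·5·25=4285; k=3: 1134+0+22·7·25=4984 → min 4285 | A_2..A_5: k=2: 0+2250+6·5·11=2580; k=3: 210+1925+6·7·11=2597; k=4: 1260+0+6·25·11=2910 → min 2580.
Top-level splits: k=1: (A_1..A_1)·(A_2..A_5) → 0+2580+22·6·11 = 4032; k=2: (A_1..A_2)·(A_3..A_5) → 660+2250+22·5·11 = 4120; k=3: (A_1..A_3)·(A_4..A_5) → 1134+1925+22·7·11 = 4753; k=4: (A_1..A_4)·(A_5..A_5) → 4285+0+22·25·11 = 10335.
Best split is after A_1, i.e. k = 1.

1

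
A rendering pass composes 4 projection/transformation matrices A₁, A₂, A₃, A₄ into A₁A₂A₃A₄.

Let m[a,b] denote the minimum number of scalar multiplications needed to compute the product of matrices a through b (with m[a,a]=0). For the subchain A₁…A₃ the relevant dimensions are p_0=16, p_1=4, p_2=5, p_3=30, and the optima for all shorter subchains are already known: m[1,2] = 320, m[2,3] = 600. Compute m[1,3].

m[1,3] = min over k∈[1,2] of m[1,k]+m[k+1,3]+p_{0}·p_k·p_{3}.
k=1: 0 + 600 + 16·4·30 = 2520; k=2: 320 + 0 + 16·5·30 = 2720.
Minimum: 2520 at k=1.

2520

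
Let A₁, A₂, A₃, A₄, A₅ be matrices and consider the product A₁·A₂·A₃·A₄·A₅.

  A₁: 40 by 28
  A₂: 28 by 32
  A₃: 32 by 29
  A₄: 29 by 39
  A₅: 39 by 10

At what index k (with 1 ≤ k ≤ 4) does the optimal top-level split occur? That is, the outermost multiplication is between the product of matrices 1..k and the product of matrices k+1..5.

1

Adjacent pairs: A₁A₂ = 40·28·32 = 35840; A₂A₃ = 28·32·29 = 25984; A₃A₄ = 32·29·39 = 36192; A₄A₅ = 29·39·10 = 11310.
Length 3: A₁..A₃: k=1: 0+25984+40·28·29=58464; k=2: 35840+0+40·32·29=72960 → min 58464 | A₂..A₄: k=2: 0+36192+28·32·39=71136; k=3: 25984+0+28·29·39=57652 → min 57652 | A₃..A₅: k=3: 0+11310+32·29·10=20590; k=4: 36192+0+32·39·10=48672 → min 20590.
Length 4: A₁..A₄: k=1: 0+57652+40·28·39=101332; k=2: 35840+36192+40·32·39=121952; k=3: 58464+0+40·29·39=103704 → min 101332 | A₂..A₅: k=2: 0+20590+28·32·10=29550; k=3: 25984+11310+28·29·10=45414; k=4: 57652+0+28·39·10=68572 → min 29550.
Top-level splits: k=1: (A₁..A₁)·(A₂..A₅) → 0+29550+40·28·10 = 40750; k=2: (A₁..A₂)·(A₃..A₅) → 35840+20590+40·32·10 = 69230; k=3: (A₁..A₃)·(A₄..A₅) → 58464+11310+40·29·10 = 81374; k=4: (A₁..A₄)·(A₅..A₅) → 101332+0+40·39·10 = 116932.
Best split is after A₁, i.e. k = 1.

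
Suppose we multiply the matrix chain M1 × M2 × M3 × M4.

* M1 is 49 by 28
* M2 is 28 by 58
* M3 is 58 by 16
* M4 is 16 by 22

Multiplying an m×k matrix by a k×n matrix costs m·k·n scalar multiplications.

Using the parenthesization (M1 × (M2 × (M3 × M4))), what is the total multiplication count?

86328

(M3 × M4): 58×16 by 16×22 → 58×22, cost 58·16·22 = 20416
(M2 × (M3 × M4)): 28×58 by 58×22 → 28×22, cost 28·58·22 = 35728; cumulative 56144
(M1 × (M2 × (M3 × M4))): 49×28 by 28×22 → 49×22, cost 49·28·22 = 30184; cumulative 86328
Total: 86328 scalar multiplications.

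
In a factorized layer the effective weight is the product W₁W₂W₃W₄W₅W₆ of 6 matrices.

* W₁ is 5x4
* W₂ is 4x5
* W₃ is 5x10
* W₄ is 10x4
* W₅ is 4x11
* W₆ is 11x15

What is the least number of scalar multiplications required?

1320

Adjacent pairs: W₁W₂ = 5·4·5 = 100; W₂W₃ = 4·5·10 = 200; W₃W₄ = 5·10·4 = 200; W₄W₅ = 10·4·11 = 440; W₅W₆ = 4·11·15 = 660.
Length 3: W₁..W₃: k=1: 0+200+5·4·10=400; k=2: 100+0+5·5·10=350 → min 350 | W₂..W₄: k=2: 0+200+4·5·4=280; k=3: 200+0+4·10·4=360 → min 280 | W₃..W₅: k=3: 0+440+5·10·11=990; k=4: 200+0+5·4·11=420 → min 420 | W₄..W₆: k=4: 0+660+10·4·15=1260; k=5: 440+0+10·11·15=2090 → min 1260.
Length 4: W₁..W₄: k=1: 0+280+5·4·4=360; k=2: 100+200+5·5·4=400; k=3: 350+0+5·10·4=550 → min 360 | W₂..W₅: k=2: 0+420+4·5·11=640; k=3: 200+440+4·10·11=1080; k=4: 280+0+4·4·11=456 → min 456 | W₃..W₆: k=3: 0+1260+5·10·15=2010; k=4: 200+660+5·4·15=1160; k=5: 420+0+5·11·15=1245 → min 1160.
Length 5: W₁..W₅: k=1: 0+456+5·4·11=676; k=2: 100+420+5·5·11=795; k=3: 350+440+5·10·11=1340; k=4: 360+0+5·4·11=580 → min 580 | W₂..W₆: k=2: 0+1160+4·5·15=1460; k=3: 200+1260+4·10·15=2060; k=4: 280+660+4·4·15=1180; k=5: 456+0+4·11·15=1116 → min 1116.
Length 6: W₁..W₆: k=1: 0+1116+5·4·15=1416; k=2: 100+1160+5·5·15=1635; k=3: 350+1260+5·10·15=2360; k=4: 360+660+5·4·15=1320; k=5: 580+0+5·11·15=1405 → min 1320.
Optimal order: ((W₁(W₂(W₃W₄)))(W₅W₆)) with cost 1320.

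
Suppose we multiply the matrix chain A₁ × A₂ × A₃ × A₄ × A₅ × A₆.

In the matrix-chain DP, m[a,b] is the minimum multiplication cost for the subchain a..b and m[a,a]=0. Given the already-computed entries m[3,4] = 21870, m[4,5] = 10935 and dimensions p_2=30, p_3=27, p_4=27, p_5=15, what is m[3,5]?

23085

m[3,5] = min over k∈[3,4] of m[3,k]+m[k+1,5]+p_{2}·p_k·p_{5}.
k=3: 0 + 10935 + 30·27·15 = 23085; k=4: 21870 + 0 + 30·27·15 = 34020.
Minimum: 23085 at k=3.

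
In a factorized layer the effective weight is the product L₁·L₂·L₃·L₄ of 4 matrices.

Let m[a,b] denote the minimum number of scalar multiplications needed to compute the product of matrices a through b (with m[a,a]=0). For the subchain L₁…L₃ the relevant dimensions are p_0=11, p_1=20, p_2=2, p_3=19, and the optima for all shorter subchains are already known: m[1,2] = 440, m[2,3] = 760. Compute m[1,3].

m[1,3] = min over k∈[1,2] of m[1,k]+m[k+1,3]+p_{0}·p_k·p_{3}.
k=1: 0 + 760 + 11·20·19 = 4940; k=2: 440 + 0 + 11·2·19 = 858.
Minimum: 858 at k=2.

858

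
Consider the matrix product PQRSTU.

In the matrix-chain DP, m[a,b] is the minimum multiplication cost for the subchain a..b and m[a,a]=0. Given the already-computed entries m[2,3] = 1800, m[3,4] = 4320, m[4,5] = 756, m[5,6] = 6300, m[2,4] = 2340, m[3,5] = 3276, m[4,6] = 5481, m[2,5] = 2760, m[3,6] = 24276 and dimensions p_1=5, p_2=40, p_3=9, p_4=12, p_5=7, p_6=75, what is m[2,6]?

m[2,6] = min over k∈[2,5] of m[2,k]+m[k+1,6]+p_{1}·p_k·p_{6}.
k=2: 0 + 24276 + 5·40·75 = 39276; k=3: 1800 + 5481 + 5·9·75 = 10656; k=4: 2340 + 6300 + 5·12·75 = 13140; k=5: 2760 + 0 + 5·7·75 = 5385.
Minimum: 5385 at k=5.

5385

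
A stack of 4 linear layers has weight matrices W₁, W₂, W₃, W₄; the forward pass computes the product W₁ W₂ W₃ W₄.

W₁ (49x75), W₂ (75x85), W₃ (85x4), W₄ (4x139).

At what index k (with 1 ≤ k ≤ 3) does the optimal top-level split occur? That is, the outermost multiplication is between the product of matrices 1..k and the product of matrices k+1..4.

Adjacent pairs: W₁W₂ = 49·75·85 = 312375; W₂W₃ = 75·85·4 = 25500; W₃W₄ = 85·4·139 = 47260.
Length 3: W₁..W₃: k=1: 0+25500+49·75·4=40200; k=2: 312375+0+49·85·4=329035 → min 40200 | W₂..W₄: k=2: 0+47260+75·85·139=933385; k=3: 25500+0+75·4·139=67200 → min 67200.
Top-level splits: k=1: (W₁..W₁)·(W₂..W₄) → 0+67200+49·75·139 = 578025; k=2: (W₁..W₂)·(W₃..W₄) → 312375+47260+49·85·139 = 938570; k=3: (W₁..W₃)·(W₄..W₄) → 40200+0+49·4·139 = 67444.
Best split is after W₃, i.e. k = 3.

3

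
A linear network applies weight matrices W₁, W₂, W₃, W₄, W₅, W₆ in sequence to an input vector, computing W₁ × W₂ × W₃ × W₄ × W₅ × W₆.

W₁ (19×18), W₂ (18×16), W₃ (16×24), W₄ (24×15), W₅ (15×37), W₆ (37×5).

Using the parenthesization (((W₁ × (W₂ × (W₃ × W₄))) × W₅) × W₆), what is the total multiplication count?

29270

(W₃ × W₄): 16×24 by 24×15 → 16×15, cost 16·24·15 = 5760
(W₂ × (W₃ × W₄)): 18×16 by 16×15 → 18×15, cost 18·16·15 = 4320; cumulative 10080
(W₁ × (W₂ × (W₃ × W₄))): 19×18 by 18×15 → 19×15, cost 19·18·15 = 5130; cumulative 15210
((W₁ × (W₂ × (W₃ × W₄))) × W₅): 19×15 by 15×37 → 19×37, cost 19·15·37 = 10545; cumulative 25755
(((W₁ × (W₂ × (W₃ × W₄))) × W₅) × W₆): 19×37 by 37×5 → 19×5, cost 19·37·5 = 3515; cumulative 29270
Total: 29270 scalar multiplications.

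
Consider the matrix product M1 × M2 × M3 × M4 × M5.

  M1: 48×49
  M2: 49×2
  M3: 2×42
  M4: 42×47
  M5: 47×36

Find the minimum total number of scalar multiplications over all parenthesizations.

Adjacent pairs: M1M2 = 48·49·2 = 4704; M2M3 = 49·2·42 = 4116; M3M4 = 2·42·47 = 3948; M4M5 = 42·47·36 = 71064.
Length 3: M1..M3: k=1: 0+4116+48·49·42=102900; k=2: 4704+0+48·2·42=8736 → min 8736 | M2..M4: k=2: 0+3948+49·2·47=8554; k=3: 4116+0+49·42·47=100842 → min 8554 | M3..M5: k=3: 0+71064+2·42·36=74088; k=4: 3948+0+2·47·36=7332 → min 7332.
Length 4: M1..M4: k=1: 0+8554+48·49·47=119098; k=2: 4704+3948+48·2·47=13164; k=3: 8736+0+48·42·47=103488 → min 13164 | M2..M5: k=2: 0+7332+49·2·36=10860; k=3: 4116+71064+49·42·36=149268; k=4: 8554+0+49·47·36=91462 → min 10860.
Length 5: M1..M5: k=1: 0+10860+48·49·36=95532; k=2: 4704+7332+48·2·36=15492; k=3: 8736+71064+48·42·36=152376; k=4: 13164+0+48·47·36=94380 → min 15492.
Optimal order: ((M1 × M2) × ((M3 × M4) × M5)) with cost 15492.

15492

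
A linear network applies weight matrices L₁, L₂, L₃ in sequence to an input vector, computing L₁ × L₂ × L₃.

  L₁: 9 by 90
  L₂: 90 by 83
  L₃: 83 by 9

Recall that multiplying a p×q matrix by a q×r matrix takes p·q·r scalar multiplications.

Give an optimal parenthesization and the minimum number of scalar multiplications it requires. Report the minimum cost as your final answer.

(L₁ × (L₂ × L₃)): cost 74520.
((L₁ × L₂) × L₃): cost 73953.
Optimal: ((L₁ × L₂) × L₃) with cost 73953.

73953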